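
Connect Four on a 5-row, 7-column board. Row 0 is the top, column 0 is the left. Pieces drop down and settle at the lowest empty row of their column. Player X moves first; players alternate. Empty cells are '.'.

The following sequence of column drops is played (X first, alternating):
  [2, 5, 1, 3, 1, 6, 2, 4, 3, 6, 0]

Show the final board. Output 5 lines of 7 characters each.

Answer: .......
.......
.......
.XXX..O
XXXOOOO

Derivation:
Move 1: X drops in col 2, lands at row 4
Move 2: O drops in col 5, lands at row 4
Move 3: X drops in col 1, lands at row 4
Move 4: O drops in col 3, lands at row 4
Move 5: X drops in col 1, lands at row 3
Move 6: O drops in col 6, lands at row 4
Move 7: X drops in col 2, lands at row 3
Move 8: O drops in col 4, lands at row 4
Move 9: X drops in col 3, lands at row 3
Move 10: O drops in col 6, lands at row 3
Move 11: X drops in col 0, lands at row 4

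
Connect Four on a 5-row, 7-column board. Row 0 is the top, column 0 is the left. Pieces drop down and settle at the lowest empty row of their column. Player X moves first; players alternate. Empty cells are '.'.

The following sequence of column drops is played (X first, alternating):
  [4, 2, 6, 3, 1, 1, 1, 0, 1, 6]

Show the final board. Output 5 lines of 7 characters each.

Move 1: X drops in col 4, lands at row 4
Move 2: O drops in col 2, lands at row 4
Move 3: X drops in col 6, lands at row 4
Move 4: O drops in col 3, lands at row 4
Move 5: X drops in col 1, lands at row 4
Move 6: O drops in col 1, lands at row 3
Move 7: X drops in col 1, lands at row 2
Move 8: O drops in col 0, lands at row 4
Move 9: X drops in col 1, lands at row 1
Move 10: O drops in col 6, lands at row 3

Answer: .......
.X.....
.X.....
.O....O
OXOOX.X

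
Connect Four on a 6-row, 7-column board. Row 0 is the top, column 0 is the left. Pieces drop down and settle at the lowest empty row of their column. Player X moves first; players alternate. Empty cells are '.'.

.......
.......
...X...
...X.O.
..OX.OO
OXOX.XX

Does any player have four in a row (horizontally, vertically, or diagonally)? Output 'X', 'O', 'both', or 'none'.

X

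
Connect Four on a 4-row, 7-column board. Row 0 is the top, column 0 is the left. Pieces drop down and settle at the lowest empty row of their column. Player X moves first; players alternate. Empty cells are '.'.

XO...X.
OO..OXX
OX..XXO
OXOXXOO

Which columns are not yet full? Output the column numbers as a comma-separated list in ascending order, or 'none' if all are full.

Answer: 2,3,4,6

Derivation:
col 0: top cell = 'X' → FULL
col 1: top cell = 'O' → FULL
col 2: top cell = '.' → open
col 3: top cell = '.' → open
col 4: top cell = '.' → open
col 5: top cell = 'X' → FULL
col 6: top cell = '.' → open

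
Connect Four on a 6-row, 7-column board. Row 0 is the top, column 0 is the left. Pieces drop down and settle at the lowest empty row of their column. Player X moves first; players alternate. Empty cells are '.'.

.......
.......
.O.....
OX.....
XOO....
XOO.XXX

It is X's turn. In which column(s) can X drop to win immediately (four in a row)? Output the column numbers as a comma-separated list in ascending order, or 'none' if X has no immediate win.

col 0: drop X → no win
col 1: drop X → no win
col 2: drop X → no win
col 3: drop X → WIN!
col 4: drop X → no win
col 5: drop X → no win
col 6: drop X → no win

Answer: 3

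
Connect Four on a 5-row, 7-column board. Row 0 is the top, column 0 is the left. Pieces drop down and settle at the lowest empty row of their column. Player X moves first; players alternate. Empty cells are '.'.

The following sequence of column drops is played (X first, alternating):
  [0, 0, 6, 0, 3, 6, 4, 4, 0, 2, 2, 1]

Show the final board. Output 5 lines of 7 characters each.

Move 1: X drops in col 0, lands at row 4
Move 2: O drops in col 0, lands at row 3
Move 3: X drops in col 6, lands at row 4
Move 4: O drops in col 0, lands at row 2
Move 5: X drops in col 3, lands at row 4
Move 6: O drops in col 6, lands at row 3
Move 7: X drops in col 4, lands at row 4
Move 8: O drops in col 4, lands at row 3
Move 9: X drops in col 0, lands at row 1
Move 10: O drops in col 2, lands at row 4
Move 11: X drops in col 2, lands at row 3
Move 12: O drops in col 1, lands at row 4

Answer: .......
X......
O......
O.X.O.O
XOOXX.X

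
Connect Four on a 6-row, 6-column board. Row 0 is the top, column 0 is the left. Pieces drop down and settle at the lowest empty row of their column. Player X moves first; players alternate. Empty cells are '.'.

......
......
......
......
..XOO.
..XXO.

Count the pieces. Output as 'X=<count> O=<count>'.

X=3 O=3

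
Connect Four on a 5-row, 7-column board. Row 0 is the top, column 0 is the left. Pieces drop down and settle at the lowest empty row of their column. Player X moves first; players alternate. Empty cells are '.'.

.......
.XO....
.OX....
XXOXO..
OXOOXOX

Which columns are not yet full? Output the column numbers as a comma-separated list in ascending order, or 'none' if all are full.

Answer: 0,1,2,3,4,5,6

Derivation:
col 0: top cell = '.' → open
col 1: top cell = '.' → open
col 2: top cell = '.' → open
col 3: top cell = '.' → open
col 4: top cell = '.' → open
col 5: top cell = '.' → open
col 6: top cell = '.' → open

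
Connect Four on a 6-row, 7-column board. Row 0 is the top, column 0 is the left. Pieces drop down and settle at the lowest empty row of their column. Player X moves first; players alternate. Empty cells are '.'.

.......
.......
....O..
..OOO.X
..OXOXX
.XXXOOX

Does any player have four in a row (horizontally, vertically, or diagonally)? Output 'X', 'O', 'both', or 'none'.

O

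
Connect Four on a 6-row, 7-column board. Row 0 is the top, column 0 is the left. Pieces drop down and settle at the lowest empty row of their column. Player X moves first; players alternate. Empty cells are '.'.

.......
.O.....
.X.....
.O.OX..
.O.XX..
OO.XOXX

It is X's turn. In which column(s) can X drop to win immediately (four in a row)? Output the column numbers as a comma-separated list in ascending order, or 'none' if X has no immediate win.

col 0: drop X → no win
col 1: drop X → no win
col 2: drop X → no win
col 3: drop X → no win
col 4: drop X → no win
col 5: drop X → no win
col 6: drop X → no win

Answer: none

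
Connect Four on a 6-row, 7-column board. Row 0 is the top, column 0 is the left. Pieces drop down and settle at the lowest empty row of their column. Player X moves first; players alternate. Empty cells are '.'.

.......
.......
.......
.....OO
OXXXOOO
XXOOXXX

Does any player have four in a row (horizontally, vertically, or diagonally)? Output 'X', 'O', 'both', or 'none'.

none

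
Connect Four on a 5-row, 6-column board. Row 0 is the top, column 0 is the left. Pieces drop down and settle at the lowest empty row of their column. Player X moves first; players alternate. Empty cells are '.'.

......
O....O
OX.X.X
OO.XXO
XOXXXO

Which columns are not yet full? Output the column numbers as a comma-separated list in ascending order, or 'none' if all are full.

Answer: 0,1,2,3,4,5

Derivation:
col 0: top cell = '.' → open
col 1: top cell = '.' → open
col 2: top cell = '.' → open
col 3: top cell = '.' → open
col 4: top cell = '.' → open
col 5: top cell = '.' → open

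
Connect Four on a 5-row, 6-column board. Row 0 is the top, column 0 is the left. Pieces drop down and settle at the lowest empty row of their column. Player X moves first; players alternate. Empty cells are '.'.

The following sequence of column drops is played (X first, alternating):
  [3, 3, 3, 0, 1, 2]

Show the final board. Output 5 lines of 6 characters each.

Move 1: X drops in col 3, lands at row 4
Move 2: O drops in col 3, lands at row 3
Move 3: X drops in col 3, lands at row 2
Move 4: O drops in col 0, lands at row 4
Move 5: X drops in col 1, lands at row 4
Move 6: O drops in col 2, lands at row 4

Answer: ......
......
...X..
...O..
OXOX..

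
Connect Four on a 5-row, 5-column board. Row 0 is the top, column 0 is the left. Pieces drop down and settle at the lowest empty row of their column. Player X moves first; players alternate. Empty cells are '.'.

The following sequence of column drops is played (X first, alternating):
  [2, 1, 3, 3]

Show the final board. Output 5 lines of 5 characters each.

Answer: .....
.....
.....
...O.
.OXX.

Derivation:
Move 1: X drops in col 2, lands at row 4
Move 2: O drops in col 1, lands at row 4
Move 3: X drops in col 3, lands at row 4
Move 4: O drops in col 3, lands at row 3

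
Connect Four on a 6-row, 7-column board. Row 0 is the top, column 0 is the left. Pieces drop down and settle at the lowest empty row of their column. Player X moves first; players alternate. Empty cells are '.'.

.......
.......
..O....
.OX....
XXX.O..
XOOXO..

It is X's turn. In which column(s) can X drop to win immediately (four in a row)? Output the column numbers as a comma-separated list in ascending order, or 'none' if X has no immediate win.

col 0: drop X → no win
col 1: drop X → no win
col 2: drop X → no win
col 3: drop X → WIN!
col 4: drop X → no win
col 5: drop X → no win
col 6: drop X → no win

Answer: 3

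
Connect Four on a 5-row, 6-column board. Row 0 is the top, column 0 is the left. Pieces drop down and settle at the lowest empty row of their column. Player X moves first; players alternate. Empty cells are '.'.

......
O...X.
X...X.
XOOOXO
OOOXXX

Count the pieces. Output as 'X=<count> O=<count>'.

X=8 O=8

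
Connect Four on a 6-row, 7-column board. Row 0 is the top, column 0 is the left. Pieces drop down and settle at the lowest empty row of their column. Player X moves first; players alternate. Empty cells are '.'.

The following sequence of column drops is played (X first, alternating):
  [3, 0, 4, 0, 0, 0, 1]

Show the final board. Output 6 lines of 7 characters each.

Answer: .......
.......
O......
X......
O......
OX.XX..

Derivation:
Move 1: X drops in col 3, lands at row 5
Move 2: O drops in col 0, lands at row 5
Move 3: X drops in col 4, lands at row 5
Move 4: O drops in col 0, lands at row 4
Move 5: X drops in col 0, lands at row 3
Move 6: O drops in col 0, lands at row 2
Move 7: X drops in col 1, lands at row 5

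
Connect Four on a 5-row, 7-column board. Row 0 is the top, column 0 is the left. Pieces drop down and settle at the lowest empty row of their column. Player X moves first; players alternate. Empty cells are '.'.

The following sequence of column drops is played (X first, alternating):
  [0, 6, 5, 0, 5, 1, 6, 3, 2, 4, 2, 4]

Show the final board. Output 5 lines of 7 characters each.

Answer: .......
.......
.......
O.X.OXX
XOXOOXO

Derivation:
Move 1: X drops in col 0, lands at row 4
Move 2: O drops in col 6, lands at row 4
Move 3: X drops in col 5, lands at row 4
Move 4: O drops in col 0, lands at row 3
Move 5: X drops in col 5, lands at row 3
Move 6: O drops in col 1, lands at row 4
Move 7: X drops in col 6, lands at row 3
Move 8: O drops in col 3, lands at row 4
Move 9: X drops in col 2, lands at row 4
Move 10: O drops in col 4, lands at row 4
Move 11: X drops in col 2, lands at row 3
Move 12: O drops in col 4, lands at row 3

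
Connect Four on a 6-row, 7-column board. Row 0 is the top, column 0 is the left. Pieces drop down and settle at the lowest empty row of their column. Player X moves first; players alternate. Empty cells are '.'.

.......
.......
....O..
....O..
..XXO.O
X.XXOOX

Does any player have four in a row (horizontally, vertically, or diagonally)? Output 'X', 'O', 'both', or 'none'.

O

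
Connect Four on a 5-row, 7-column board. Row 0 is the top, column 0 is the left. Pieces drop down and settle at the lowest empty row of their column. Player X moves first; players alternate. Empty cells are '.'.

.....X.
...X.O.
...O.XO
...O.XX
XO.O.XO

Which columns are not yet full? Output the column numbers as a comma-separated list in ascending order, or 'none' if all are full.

Answer: 0,1,2,3,4,6

Derivation:
col 0: top cell = '.' → open
col 1: top cell = '.' → open
col 2: top cell = '.' → open
col 3: top cell = '.' → open
col 4: top cell = '.' → open
col 5: top cell = 'X' → FULL
col 6: top cell = '.' → open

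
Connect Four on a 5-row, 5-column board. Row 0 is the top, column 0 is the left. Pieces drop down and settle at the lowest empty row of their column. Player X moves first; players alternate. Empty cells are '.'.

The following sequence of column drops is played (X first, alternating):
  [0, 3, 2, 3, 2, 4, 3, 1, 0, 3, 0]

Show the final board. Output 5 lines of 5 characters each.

Move 1: X drops in col 0, lands at row 4
Move 2: O drops in col 3, lands at row 4
Move 3: X drops in col 2, lands at row 4
Move 4: O drops in col 3, lands at row 3
Move 5: X drops in col 2, lands at row 3
Move 6: O drops in col 4, lands at row 4
Move 7: X drops in col 3, lands at row 2
Move 8: O drops in col 1, lands at row 4
Move 9: X drops in col 0, lands at row 3
Move 10: O drops in col 3, lands at row 1
Move 11: X drops in col 0, lands at row 2

Answer: .....
...O.
X..X.
X.XO.
XOXOO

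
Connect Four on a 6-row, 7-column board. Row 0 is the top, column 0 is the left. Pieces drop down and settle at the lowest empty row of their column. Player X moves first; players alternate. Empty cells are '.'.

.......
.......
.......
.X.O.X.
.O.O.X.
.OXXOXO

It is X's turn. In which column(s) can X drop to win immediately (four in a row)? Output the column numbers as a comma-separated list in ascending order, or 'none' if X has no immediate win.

col 0: drop X → no win
col 1: drop X → no win
col 2: drop X → no win
col 3: drop X → no win
col 4: drop X → no win
col 5: drop X → WIN!
col 6: drop X → no win

Answer: 5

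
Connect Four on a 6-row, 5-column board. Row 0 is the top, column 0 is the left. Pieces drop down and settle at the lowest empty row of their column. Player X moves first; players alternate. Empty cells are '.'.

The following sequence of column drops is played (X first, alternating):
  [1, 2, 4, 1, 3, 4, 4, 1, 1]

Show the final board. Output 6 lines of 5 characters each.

Move 1: X drops in col 1, lands at row 5
Move 2: O drops in col 2, lands at row 5
Move 3: X drops in col 4, lands at row 5
Move 4: O drops in col 1, lands at row 4
Move 5: X drops in col 3, lands at row 5
Move 6: O drops in col 4, lands at row 4
Move 7: X drops in col 4, lands at row 3
Move 8: O drops in col 1, lands at row 3
Move 9: X drops in col 1, lands at row 2

Answer: .....
.....
.X...
.O..X
.O..O
.XOXX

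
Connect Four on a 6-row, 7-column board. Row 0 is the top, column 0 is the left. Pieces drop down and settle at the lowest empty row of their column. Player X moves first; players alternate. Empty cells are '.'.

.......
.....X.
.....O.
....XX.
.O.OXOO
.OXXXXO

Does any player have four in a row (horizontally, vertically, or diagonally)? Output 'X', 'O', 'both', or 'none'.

X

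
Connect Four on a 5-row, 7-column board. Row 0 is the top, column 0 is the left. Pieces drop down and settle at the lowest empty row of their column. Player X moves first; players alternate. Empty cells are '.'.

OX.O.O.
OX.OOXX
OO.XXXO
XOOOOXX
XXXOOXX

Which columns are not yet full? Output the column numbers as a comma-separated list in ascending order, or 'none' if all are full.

col 0: top cell = 'O' → FULL
col 1: top cell = 'X' → FULL
col 2: top cell = '.' → open
col 3: top cell = 'O' → FULL
col 4: top cell = '.' → open
col 5: top cell = 'O' → FULL
col 6: top cell = '.' → open

Answer: 2,4,6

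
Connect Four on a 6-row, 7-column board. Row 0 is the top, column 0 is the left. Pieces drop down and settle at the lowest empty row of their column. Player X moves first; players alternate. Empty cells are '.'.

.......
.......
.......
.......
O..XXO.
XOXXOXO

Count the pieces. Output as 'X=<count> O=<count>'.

X=6 O=5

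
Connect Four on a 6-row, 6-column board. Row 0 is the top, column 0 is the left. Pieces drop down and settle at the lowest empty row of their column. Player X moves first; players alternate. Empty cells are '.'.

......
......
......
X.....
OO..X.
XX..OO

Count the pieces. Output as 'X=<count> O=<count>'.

X=4 O=4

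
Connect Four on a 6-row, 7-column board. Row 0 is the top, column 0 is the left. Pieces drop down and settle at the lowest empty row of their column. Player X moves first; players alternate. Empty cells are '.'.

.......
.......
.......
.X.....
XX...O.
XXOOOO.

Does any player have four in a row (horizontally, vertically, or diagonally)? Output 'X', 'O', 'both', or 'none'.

O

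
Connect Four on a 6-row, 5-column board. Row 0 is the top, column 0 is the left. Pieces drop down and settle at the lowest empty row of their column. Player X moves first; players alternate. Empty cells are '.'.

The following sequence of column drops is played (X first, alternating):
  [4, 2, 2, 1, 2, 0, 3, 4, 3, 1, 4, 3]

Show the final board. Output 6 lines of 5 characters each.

Move 1: X drops in col 4, lands at row 5
Move 2: O drops in col 2, lands at row 5
Move 3: X drops in col 2, lands at row 4
Move 4: O drops in col 1, lands at row 5
Move 5: X drops in col 2, lands at row 3
Move 6: O drops in col 0, lands at row 5
Move 7: X drops in col 3, lands at row 5
Move 8: O drops in col 4, lands at row 4
Move 9: X drops in col 3, lands at row 4
Move 10: O drops in col 1, lands at row 4
Move 11: X drops in col 4, lands at row 3
Move 12: O drops in col 3, lands at row 3

Answer: .....
.....
.....
..XOX
.OXXO
OOOXX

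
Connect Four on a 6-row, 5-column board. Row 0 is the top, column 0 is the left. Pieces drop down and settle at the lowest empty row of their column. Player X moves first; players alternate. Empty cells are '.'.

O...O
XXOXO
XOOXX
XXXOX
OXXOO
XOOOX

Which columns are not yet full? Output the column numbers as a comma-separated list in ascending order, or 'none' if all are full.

Answer: 1,2,3

Derivation:
col 0: top cell = 'O' → FULL
col 1: top cell = '.' → open
col 2: top cell = '.' → open
col 3: top cell = '.' → open
col 4: top cell = 'O' → FULL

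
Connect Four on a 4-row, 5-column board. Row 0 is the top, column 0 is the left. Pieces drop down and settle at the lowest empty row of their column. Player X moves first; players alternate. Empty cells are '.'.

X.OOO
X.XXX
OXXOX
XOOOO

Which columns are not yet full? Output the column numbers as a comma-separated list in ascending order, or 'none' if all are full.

col 0: top cell = 'X' → FULL
col 1: top cell = '.' → open
col 2: top cell = 'O' → FULL
col 3: top cell = 'O' → FULL
col 4: top cell = 'O' → FULL

Answer: 1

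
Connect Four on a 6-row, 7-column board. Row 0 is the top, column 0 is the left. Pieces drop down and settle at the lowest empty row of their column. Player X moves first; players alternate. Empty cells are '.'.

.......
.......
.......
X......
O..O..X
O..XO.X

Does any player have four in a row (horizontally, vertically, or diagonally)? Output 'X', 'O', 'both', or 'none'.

none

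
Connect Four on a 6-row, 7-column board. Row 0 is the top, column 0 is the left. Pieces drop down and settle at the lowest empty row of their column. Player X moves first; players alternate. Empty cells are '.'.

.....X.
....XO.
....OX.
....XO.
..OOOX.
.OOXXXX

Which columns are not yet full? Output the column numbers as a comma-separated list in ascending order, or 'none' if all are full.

Answer: 0,1,2,3,4,6

Derivation:
col 0: top cell = '.' → open
col 1: top cell = '.' → open
col 2: top cell = '.' → open
col 3: top cell = '.' → open
col 4: top cell = '.' → open
col 5: top cell = 'X' → FULL
col 6: top cell = '.' → open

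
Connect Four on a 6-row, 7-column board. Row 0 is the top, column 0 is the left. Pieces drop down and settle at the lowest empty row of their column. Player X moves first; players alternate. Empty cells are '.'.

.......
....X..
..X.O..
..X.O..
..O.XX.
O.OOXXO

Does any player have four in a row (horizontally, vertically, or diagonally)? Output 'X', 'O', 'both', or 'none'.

none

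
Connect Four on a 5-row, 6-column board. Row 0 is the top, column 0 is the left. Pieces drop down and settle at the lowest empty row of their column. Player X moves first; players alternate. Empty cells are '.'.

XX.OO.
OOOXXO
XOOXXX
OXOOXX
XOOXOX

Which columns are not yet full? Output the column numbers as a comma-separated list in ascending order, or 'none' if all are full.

Answer: 2,5

Derivation:
col 0: top cell = 'X' → FULL
col 1: top cell = 'X' → FULL
col 2: top cell = '.' → open
col 3: top cell = 'O' → FULL
col 4: top cell = 'O' → FULL
col 5: top cell = '.' → open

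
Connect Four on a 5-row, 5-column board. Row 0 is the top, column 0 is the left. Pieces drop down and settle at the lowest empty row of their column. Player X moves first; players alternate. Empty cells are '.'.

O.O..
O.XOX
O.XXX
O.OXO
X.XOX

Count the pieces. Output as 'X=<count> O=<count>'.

X=9 O=9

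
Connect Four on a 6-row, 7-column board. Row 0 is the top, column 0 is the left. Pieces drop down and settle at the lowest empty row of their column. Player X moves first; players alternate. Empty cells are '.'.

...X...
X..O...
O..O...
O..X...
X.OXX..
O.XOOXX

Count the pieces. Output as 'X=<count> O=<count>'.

X=9 O=8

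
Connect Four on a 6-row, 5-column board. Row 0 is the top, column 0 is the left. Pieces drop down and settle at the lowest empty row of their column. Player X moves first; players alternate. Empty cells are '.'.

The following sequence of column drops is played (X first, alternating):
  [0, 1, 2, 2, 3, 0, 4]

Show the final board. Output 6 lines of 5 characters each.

Move 1: X drops in col 0, lands at row 5
Move 2: O drops in col 1, lands at row 5
Move 3: X drops in col 2, lands at row 5
Move 4: O drops in col 2, lands at row 4
Move 5: X drops in col 3, lands at row 5
Move 6: O drops in col 0, lands at row 4
Move 7: X drops in col 4, lands at row 5

Answer: .....
.....
.....
.....
O.O..
XOXXX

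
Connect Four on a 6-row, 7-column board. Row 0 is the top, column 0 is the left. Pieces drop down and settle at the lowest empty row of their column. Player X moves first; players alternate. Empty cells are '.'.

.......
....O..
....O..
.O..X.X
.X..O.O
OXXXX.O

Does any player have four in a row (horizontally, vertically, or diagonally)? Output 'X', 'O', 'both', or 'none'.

X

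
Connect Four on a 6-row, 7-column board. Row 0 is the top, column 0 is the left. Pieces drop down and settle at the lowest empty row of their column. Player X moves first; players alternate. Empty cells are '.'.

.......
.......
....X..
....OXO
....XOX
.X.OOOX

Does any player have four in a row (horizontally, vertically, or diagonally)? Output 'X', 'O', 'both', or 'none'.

none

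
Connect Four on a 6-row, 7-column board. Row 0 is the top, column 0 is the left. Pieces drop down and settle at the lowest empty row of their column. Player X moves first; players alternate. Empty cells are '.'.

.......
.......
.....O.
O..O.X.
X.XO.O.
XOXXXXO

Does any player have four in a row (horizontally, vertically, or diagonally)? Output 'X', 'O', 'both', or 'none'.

X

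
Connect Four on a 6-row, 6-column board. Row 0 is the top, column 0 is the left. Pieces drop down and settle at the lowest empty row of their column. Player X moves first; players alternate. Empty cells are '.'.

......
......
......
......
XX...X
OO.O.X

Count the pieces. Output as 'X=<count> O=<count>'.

X=4 O=3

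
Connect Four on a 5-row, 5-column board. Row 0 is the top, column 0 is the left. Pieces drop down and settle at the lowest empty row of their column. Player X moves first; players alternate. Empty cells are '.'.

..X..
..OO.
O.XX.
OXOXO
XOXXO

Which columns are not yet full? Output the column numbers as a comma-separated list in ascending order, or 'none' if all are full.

col 0: top cell = '.' → open
col 1: top cell = '.' → open
col 2: top cell = 'X' → FULL
col 3: top cell = '.' → open
col 4: top cell = '.' → open

Answer: 0,1,3,4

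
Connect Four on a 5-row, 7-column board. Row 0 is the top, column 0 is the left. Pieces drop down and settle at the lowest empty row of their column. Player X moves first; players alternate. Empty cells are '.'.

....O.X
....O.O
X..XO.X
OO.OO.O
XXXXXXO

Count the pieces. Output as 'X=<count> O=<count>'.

X=10 O=10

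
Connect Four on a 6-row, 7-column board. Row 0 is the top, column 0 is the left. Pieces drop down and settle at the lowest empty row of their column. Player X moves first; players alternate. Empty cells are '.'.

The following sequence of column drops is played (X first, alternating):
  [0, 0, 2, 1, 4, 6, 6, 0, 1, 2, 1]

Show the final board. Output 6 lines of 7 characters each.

Answer: .......
.......
.......
OX.....
OXO...X
XOX.X.O

Derivation:
Move 1: X drops in col 0, lands at row 5
Move 2: O drops in col 0, lands at row 4
Move 3: X drops in col 2, lands at row 5
Move 4: O drops in col 1, lands at row 5
Move 5: X drops in col 4, lands at row 5
Move 6: O drops in col 6, lands at row 5
Move 7: X drops in col 6, lands at row 4
Move 8: O drops in col 0, lands at row 3
Move 9: X drops in col 1, lands at row 4
Move 10: O drops in col 2, lands at row 4
Move 11: X drops in col 1, lands at row 3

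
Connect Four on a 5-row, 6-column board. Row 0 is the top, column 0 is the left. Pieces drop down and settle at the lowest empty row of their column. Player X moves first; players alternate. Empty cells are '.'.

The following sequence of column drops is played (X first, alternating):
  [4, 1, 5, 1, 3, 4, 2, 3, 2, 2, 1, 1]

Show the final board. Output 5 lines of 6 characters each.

Move 1: X drops in col 4, lands at row 4
Move 2: O drops in col 1, lands at row 4
Move 3: X drops in col 5, lands at row 4
Move 4: O drops in col 1, lands at row 3
Move 5: X drops in col 3, lands at row 4
Move 6: O drops in col 4, lands at row 3
Move 7: X drops in col 2, lands at row 4
Move 8: O drops in col 3, lands at row 3
Move 9: X drops in col 2, lands at row 3
Move 10: O drops in col 2, lands at row 2
Move 11: X drops in col 1, lands at row 2
Move 12: O drops in col 1, lands at row 1

Answer: ......
.O....
.XO...
.OXOO.
.OXXXX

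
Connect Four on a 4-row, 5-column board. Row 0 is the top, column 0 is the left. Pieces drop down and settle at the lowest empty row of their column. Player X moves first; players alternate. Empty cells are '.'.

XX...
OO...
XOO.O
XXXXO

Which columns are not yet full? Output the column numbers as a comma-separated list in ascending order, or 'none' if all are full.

Answer: 2,3,4

Derivation:
col 0: top cell = 'X' → FULL
col 1: top cell = 'X' → FULL
col 2: top cell = '.' → open
col 3: top cell = '.' → open
col 4: top cell = '.' → open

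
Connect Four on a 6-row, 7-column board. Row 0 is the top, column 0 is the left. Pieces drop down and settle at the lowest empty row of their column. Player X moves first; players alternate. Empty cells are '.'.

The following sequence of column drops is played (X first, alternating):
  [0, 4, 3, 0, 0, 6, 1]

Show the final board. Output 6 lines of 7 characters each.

Answer: .......
.......
.......
X......
O......
XX.XO.O

Derivation:
Move 1: X drops in col 0, lands at row 5
Move 2: O drops in col 4, lands at row 5
Move 3: X drops in col 3, lands at row 5
Move 4: O drops in col 0, lands at row 4
Move 5: X drops in col 0, lands at row 3
Move 6: O drops in col 6, lands at row 5
Move 7: X drops in col 1, lands at row 5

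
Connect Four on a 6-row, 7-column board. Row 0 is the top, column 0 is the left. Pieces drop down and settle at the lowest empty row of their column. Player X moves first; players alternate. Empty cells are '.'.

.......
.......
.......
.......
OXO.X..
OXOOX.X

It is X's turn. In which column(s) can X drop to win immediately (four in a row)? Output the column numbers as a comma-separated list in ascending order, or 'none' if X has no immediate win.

col 0: drop X → no win
col 1: drop X → no win
col 2: drop X → no win
col 3: drop X → no win
col 4: drop X → no win
col 5: drop X → no win
col 6: drop X → no win

Answer: none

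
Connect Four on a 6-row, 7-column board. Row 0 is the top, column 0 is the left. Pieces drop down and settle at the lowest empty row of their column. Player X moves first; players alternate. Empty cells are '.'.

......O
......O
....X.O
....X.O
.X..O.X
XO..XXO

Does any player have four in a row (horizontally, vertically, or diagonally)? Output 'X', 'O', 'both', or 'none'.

O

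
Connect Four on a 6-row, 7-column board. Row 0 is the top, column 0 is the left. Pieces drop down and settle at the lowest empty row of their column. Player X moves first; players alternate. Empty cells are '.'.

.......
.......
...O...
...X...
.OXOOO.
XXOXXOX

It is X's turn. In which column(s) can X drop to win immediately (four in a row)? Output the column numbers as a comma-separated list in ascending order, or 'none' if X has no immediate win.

Answer: none

Derivation:
col 0: drop X → no win
col 1: drop X → no win
col 2: drop X → no win
col 3: drop X → no win
col 4: drop X → no win
col 5: drop X → no win
col 6: drop X → no win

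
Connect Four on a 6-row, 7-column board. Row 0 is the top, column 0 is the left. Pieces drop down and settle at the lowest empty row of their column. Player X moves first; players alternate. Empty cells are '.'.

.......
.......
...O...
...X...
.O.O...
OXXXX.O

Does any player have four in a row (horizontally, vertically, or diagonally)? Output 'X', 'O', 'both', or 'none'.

X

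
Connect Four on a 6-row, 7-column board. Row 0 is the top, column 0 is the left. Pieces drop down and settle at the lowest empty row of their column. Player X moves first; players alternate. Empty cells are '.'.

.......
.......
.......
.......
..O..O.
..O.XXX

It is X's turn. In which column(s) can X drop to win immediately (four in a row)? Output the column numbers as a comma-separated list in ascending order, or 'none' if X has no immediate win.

col 0: drop X → no win
col 1: drop X → no win
col 2: drop X → no win
col 3: drop X → WIN!
col 4: drop X → no win
col 5: drop X → no win
col 6: drop X → no win

Answer: 3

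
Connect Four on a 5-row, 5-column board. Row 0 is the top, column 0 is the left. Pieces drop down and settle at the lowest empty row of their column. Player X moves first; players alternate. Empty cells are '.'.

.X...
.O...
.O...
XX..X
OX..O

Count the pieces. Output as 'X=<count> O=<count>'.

X=5 O=4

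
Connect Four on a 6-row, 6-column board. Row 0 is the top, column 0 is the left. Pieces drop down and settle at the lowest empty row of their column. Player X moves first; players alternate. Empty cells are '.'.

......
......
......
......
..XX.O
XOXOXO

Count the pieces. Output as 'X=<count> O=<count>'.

X=5 O=4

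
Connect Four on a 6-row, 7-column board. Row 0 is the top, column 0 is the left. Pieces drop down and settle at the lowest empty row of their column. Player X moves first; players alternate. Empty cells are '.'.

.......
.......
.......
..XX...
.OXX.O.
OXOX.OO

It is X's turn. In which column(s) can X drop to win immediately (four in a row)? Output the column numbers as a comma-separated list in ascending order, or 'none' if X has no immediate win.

col 0: drop X → no win
col 1: drop X → no win
col 2: drop X → no win
col 3: drop X → WIN!
col 4: drop X → no win
col 5: drop X → no win
col 6: drop X → no win

Answer: 3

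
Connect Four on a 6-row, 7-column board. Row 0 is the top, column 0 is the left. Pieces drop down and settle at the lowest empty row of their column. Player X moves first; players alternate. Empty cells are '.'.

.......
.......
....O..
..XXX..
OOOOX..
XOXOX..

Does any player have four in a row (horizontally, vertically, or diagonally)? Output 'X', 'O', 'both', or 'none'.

O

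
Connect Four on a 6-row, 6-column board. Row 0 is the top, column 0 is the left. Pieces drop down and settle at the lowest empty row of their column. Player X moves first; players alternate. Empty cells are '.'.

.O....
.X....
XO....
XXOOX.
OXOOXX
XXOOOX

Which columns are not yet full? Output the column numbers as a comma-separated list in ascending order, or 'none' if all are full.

Answer: 0,2,3,4,5

Derivation:
col 0: top cell = '.' → open
col 1: top cell = 'O' → FULL
col 2: top cell = '.' → open
col 3: top cell = '.' → open
col 4: top cell = '.' → open
col 5: top cell = '.' → open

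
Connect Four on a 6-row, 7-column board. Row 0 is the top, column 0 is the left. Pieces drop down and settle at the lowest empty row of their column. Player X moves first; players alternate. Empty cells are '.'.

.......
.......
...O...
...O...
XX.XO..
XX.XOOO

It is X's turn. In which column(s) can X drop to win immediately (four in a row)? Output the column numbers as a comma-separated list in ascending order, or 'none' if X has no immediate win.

col 0: drop X → no win
col 1: drop X → no win
col 2: drop X → WIN!
col 3: drop X → no win
col 4: drop X → no win
col 5: drop X → no win
col 6: drop X → no win

Answer: 2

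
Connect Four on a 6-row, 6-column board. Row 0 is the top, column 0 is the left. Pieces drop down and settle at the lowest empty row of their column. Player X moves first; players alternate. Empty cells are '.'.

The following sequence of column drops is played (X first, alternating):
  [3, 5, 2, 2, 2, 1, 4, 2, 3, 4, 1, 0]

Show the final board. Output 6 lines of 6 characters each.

Move 1: X drops in col 3, lands at row 5
Move 2: O drops in col 5, lands at row 5
Move 3: X drops in col 2, lands at row 5
Move 4: O drops in col 2, lands at row 4
Move 5: X drops in col 2, lands at row 3
Move 6: O drops in col 1, lands at row 5
Move 7: X drops in col 4, lands at row 5
Move 8: O drops in col 2, lands at row 2
Move 9: X drops in col 3, lands at row 4
Move 10: O drops in col 4, lands at row 4
Move 11: X drops in col 1, lands at row 4
Move 12: O drops in col 0, lands at row 5

Answer: ......
......
..O...
..X...
.XOXO.
OOXXXO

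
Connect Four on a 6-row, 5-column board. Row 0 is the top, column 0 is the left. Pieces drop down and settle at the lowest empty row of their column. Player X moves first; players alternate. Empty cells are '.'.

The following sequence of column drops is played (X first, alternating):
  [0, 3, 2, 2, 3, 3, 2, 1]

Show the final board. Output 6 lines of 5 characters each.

Answer: .....
.....
.....
..XO.
..OX.
XOXO.

Derivation:
Move 1: X drops in col 0, lands at row 5
Move 2: O drops in col 3, lands at row 5
Move 3: X drops in col 2, lands at row 5
Move 4: O drops in col 2, lands at row 4
Move 5: X drops in col 3, lands at row 4
Move 6: O drops in col 3, lands at row 3
Move 7: X drops in col 2, lands at row 3
Move 8: O drops in col 1, lands at row 5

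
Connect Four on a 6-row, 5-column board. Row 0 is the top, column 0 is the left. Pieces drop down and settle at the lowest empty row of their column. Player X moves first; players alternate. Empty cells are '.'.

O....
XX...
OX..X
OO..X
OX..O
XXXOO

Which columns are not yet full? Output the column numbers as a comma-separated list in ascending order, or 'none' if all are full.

col 0: top cell = 'O' → FULL
col 1: top cell = '.' → open
col 2: top cell = '.' → open
col 3: top cell = '.' → open
col 4: top cell = '.' → open

Answer: 1,2,3,4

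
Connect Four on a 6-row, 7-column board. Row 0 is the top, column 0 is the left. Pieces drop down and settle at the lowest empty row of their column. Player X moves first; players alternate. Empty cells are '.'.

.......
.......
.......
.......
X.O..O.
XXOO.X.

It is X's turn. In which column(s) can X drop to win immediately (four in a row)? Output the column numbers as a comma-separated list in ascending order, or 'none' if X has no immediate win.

Answer: none

Derivation:
col 0: drop X → no win
col 1: drop X → no win
col 2: drop X → no win
col 3: drop X → no win
col 4: drop X → no win
col 5: drop X → no win
col 6: drop X → no win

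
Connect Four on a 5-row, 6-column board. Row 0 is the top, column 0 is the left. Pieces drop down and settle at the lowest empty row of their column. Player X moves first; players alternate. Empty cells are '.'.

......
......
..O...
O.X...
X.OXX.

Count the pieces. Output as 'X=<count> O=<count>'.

X=4 O=3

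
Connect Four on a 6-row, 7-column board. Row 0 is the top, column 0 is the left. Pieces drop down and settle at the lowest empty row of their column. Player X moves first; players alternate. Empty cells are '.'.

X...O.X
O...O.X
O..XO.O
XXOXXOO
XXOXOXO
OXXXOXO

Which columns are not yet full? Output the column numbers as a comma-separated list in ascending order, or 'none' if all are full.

col 0: top cell = 'X' → FULL
col 1: top cell = '.' → open
col 2: top cell = '.' → open
col 3: top cell = '.' → open
col 4: top cell = 'O' → FULL
col 5: top cell = '.' → open
col 6: top cell = 'X' → FULL

Answer: 1,2,3,5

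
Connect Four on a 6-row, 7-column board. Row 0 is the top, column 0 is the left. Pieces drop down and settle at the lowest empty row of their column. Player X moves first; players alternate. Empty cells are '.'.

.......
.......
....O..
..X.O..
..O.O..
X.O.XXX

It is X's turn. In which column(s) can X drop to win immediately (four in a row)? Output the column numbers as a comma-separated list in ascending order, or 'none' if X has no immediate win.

Answer: 3

Derivation:
col 0: drop X → no win
col 1: drop X → no win
col 2: drop X → no win
col 3: drop X → WIN!
col 4: drop X → no win
col 5: drop X → no win
col 6: drop X → no win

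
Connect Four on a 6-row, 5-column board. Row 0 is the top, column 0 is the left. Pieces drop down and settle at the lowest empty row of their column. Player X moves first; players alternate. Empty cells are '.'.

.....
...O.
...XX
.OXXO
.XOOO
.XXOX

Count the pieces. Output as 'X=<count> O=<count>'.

X=8 O=7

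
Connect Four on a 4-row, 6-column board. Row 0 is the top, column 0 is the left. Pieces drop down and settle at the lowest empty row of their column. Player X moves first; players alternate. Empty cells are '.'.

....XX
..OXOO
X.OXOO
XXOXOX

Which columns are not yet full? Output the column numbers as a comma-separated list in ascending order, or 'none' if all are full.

col 0: top cell = '.' → open
col 1: top cell = '.' → open
col 2: top cell = '.' → open
col 3: top cell = '.' → open
col 4: top cell = 'X' → FULL
col 5: top cell = 'X' → FULL

Answer: 0,1,2,3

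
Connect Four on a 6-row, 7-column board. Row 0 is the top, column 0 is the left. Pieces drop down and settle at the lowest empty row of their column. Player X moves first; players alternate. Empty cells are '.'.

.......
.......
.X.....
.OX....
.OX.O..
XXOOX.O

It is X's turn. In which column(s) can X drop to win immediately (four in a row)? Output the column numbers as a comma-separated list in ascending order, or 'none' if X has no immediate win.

Answer: 3

Derivation:
col 0: drop X → no win
col 1: drop X → no win
col 2: drop X → no win
col 3: drop X → WIN!
col 4: drop X → no win
col 5: drop X → no win
col 6: drop X → no win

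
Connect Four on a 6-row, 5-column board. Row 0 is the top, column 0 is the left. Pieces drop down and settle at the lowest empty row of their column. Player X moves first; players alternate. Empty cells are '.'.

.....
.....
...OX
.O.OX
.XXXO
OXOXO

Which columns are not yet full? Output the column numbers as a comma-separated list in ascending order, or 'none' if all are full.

Answer: 0,1,2,3,4

Derivation:
col 0: top cell = '.' → open
col 1: top cell = '.' → open
col 2: top cell = '.' → open
col 3: top cell = '.' → open
col 4: top cell = '.' → open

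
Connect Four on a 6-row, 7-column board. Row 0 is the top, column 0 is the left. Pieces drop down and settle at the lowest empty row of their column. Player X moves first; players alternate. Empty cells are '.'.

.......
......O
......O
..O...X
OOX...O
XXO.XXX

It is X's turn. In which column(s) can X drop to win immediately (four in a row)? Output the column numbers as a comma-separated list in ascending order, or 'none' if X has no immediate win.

col 0: drop X → no win
col 1: drop X → no win
col 2: drop X → no win
col 3: drop X → WIN!
col 4: drop X → no win
col 5: drop X → no win
col 6: drop X → no win

Answer: 3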